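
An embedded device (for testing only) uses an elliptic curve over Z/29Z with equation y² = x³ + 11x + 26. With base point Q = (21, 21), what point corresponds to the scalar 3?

Repeated addition: build up to 3Q.
2Q: tangent at (21, 21): λ = (3·21² + 11)/(2·21) ≡ 0/13. 13⁻¹ ≡ 9 (mod 29), so λ ≡ 0·9 ≡ 0.
  x = λ² - 21 - 21 = 0 - 42 ≡ 16; y = λ·(21 - 16) - 21 ≡ 8. → (16, 8)
3Q: (16, 8) + (21, 21). λ = (21 - 8)/(21 - 16) ≡ 13/5 mod 29. 5⁻¹ ≡ 6 (mod 29), so λ ≡ 20.
  x = λ² - 16 - 21 = 400 - 37 ≡ 15; y = λ·(16 - 15) - 8 ≡ 12. → (15, 12)

(15, 12)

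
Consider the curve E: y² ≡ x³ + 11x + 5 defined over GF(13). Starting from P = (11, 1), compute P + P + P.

Repeated addition: build up to 3P.
2P: tangent at (11, 1): λ = (3·11² + 11)/(2·1) ≡ 10/2. 2⁻¹ ≡ 7 (mod 13), so λ ≡ 10·7 ≡ 5.
  x = λ² - 11 - 11 = 25 - 22 ≡ 3; y = λ·(11 - 3) - 1 ≡ 0. → (3, 0)
3P: (3, 0) + (11, 1). λ = (1 - 0)/(11 - 3) ≡ 1/8 mod 13. 8⁻¹ ≡ 5 (mod 13), so λ ≡ 5.
  x = λ² - 3 - 11 = 25 - 14 ≡ 11; y = λ·(3 - 11) - 0 ≡ 12. → (11, 12)

(11, 12)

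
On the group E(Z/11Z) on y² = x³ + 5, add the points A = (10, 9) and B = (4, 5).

(6, 1)

(10, 9) + (4, 5). λ = (5 - 9)/(4 - 10) ≡ 7/5 mod 11. 5⁻¹ ≡ 9 (mod 11) since 5·9 = 45 ≡ 1, so λ ≡ 8.
  x = λ² - 10 - 4 = 64 - 14 ≡ 6; y = λ·(10 - 6) - 9 ≡ 1. → (6, 1)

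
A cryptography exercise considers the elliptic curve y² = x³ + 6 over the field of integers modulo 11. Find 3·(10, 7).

Write Q = (10, 7).
Repeated addition: build up to 3Q.
2Q: tangent at (10, 7): λ = (3·10² + 0)/(2·7) ≡ 3/3. 3⁻¹ ≡ 4 (mod 11) since 3·4 = 12 ≡ 1, so λ ≡ 3·4 ≡ 1.
  x = λ² - 10 - 10 = 1 - 20 ≡ 3; y = λ·(10 - 3) - 7 ≡ 0. → (3, 0)
3Q: (3, 0) + (10, 7). λ = (7 - 0)/(10 - 3) ≡ 7/7 mod 11. 7⁻¹ ≡ 8 (mod 11), so λ ≡ 1.
  x = λ² - 3 - 10 = 1 - 13 ≡ 10; y = λ·(3 - 10) - 0 ≡ 4. → (10, 4)

(10, 4)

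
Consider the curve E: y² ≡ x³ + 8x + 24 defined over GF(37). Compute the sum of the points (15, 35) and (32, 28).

(20, 28)

(15, 35) + (32, 28). λ = (28 - 35)/(32 - 15) ≡ 30/17 mod 37. 17⁻¹ ≡ 24 (mod 37), so λ ≡ 17.
  x = λ² - 15 - 32 = 289 - 47 ≡ 20; y = λ·(15 - 20) - 35 ≡ 28. → (20, 28)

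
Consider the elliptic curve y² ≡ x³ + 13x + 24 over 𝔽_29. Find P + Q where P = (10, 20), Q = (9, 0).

(4, 13)

(10, 20) + (9, 0). λ = (0 - 20)/(9 - 10) ≡ 9/28 mod 29. 28⁻¹ ≡ 28 (mod 29) since 28·28 = 784 ≡ 1, so λ ≡ 20.
  x = λ² - 10 - 9 = 400 - 19 ≡ 4; y = λ·(10 - 4) - 20 ≡ 13. → (4, 13)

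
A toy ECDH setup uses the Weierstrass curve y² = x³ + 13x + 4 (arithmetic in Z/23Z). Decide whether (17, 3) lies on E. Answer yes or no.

yes

y² = 3² ≡ 9; x³ + 13x + 4 = 5138 ≡ 9 (mod 23). 9 = 9.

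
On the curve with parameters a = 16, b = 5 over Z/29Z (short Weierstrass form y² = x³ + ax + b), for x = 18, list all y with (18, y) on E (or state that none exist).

8, 21

x³ + 16x + 5 = 6125 ≡ 6 (mod 29).
Square roots of 6 mod 29: 8 and 21 (since 8² = 64 ≡ 6).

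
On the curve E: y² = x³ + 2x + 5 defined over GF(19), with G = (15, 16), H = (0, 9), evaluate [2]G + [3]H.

First 2G:
Repeated addition: build up to 2G.
2G: tangent at (15, 16): λ = (3·15² + 2)/(2·16) ≡ 12/13. 13⁻¹ ≡ 3 (mod 19), so λ ≡ 12·3 ≡ 17.
  x = λ² - 15 - 15 = 289 - 30 ≡ 12; y = λ·(15 - 12) - 16 ≡ 16. → (12, 16)
2G = (12, 16).
Next 3H:
Repeated addition: build up to 3H.
2H: tangent at (0, 9): λ = (3·0² + 2)/(2·9) ≡ 2/18. 18⁻¹ ≡ 18 (mod 19) since 18·18 = 324 ≡ 1, so λ ≡ 2·18 ≡ 17.
  x = λ² - 0 - 0 = 289 - 0 ≡ 4; y = λ·(0 - 4) - 9 ≡ 18. → (4, 18)
3H: (4, 18) + (0, 9). λ = (9 - 18)/(0 - 4) ≡ 10/15 mod 19. 15⁻¹ ≡ 14 (mod 19), so λ ≡ 7.
  x = λ² - 4 - 0 = 49 - 4 ≡ 7; y = λ·(4 - 7) - 18 ≡ 18. → (7, 18)
3H = (7, 18).
Finally 2G + 3H:
(12, 16) + (7, 18). λ = (18 - 16)/(7 - 12) ≡ 2/14 mod 19. 14⁻¹ ≡ 15 (mod 19), so λ ≡ 11.
  x = λ² - 12 - 7 = 121 - 19 ≡ 7; y = λ·(12 - 7) - 16 ≡ 1. → (7, 1)

(7, 1)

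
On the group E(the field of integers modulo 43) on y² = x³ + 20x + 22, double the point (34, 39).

tangent at (34, 39): λ = (3·34² + 20)/(2·39) ≡ 5/35. 35⁻¹ ≡ 16 (mod 43), so λ ≡ 5·16 ≡ 37.
  x = λ² - 34 - 34 = 1369 - 68 ≡ 11; y = λ·(34 - 11) - 39 ≡ 38. → (11, 38)

(11, 38)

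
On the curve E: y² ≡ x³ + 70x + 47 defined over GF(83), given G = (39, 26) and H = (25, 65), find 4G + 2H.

(50, 48)

First 4G:
Repeated addition: build up to 4G.
2G: tangent at (39, 26): λ = (3·39² + 70)/(2·26) ≡ 68/52. 52⁻¹ ≡ 8 (mod 83), so λ ≡ 68·8 ≡ 46.
  x = λ² - 39 - 39 = 2116 - 78 ≡ 46; y = λ·(39 - 46) - 26 ≡ 67. → (46, 67)
3G: (46, 67) + (39, 26). λ = (26 - 67)/(39 - 46) ≡ 42/76 mod 83. 76⁻¹ ≡ 71 (mod 83) since 76·71 = 5396 ≡ 1, so λ ≡ 77.
  x = λ² - 46 - 39 = 5929 - 85 ≡ 34; y = λ·(46 - 34) - 67 ≡ 27. → (34, 27)
4G: (34, 27) + (39, 26). λ = (26 - 27)/(39 - 34) ≡ 82/5 mod 83. 5⁻¹ ≡ 50 (mod 83), so λ ≡ 33.
  x = λ² - 34 - 39 = 1089 - 73 ≡ 20; y = λ·(34 - 20) - 27 ≡ 20. → (20, 20)
4G = (20, 20).
Next 2H:
Repeated addition: build up to 2H.
2H: tangent at (25, 65): λ = (3·25² + 70)/(2·65) ≡ 36/47. 47⁻¹ ≡ 53 (mod 83) since 47·53 = 2491 ≡ 1, so λ ≡ 36·53 ≡ 82.
  x = λ² - 25 - 25 = 6724 - 50 ≡ 34; y = λ·(25 - 34) - 65 ≡ 27. → (34, 27)
2H = (34, 27).
Finally 4G + 2H:
(20, 20) + (34, 27). λ = (27 - 20)/(34 - 20) ≡ 7/14 mod 83. 14⁻¹ ≡ 6 (mod 83) since 14·6 = 84 ≡ 1, so λ ≡ 42.
  x = λ² - 20 - 34 = 1764 - 54 ≡ 50; y = λ·(20 - 50) - 20 ≡ 48. → (50, 48)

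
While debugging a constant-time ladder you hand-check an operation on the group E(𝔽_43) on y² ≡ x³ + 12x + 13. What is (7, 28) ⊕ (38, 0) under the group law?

(13, 1)

(7, 28) + (38, 0). λ = (0 - 28)/(38 - 7) ≡ 15/31 mod 43. 31⁻¹ ≡ 25 (mod 43), so λ ≡ 31.
  x = λ² - 7 - 38 = 961 - 45 ≡ 13; y = λ·(7 - 13) - 28 ≡ 1. → (13, 1)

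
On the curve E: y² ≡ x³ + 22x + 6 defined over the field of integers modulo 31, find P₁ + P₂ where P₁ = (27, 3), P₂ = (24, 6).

(27, 3) + (24, 6). λ = (6 - 3)/(24 - 27) ≡ 3/28 mod 31. 28⁻¹ ≡ 10 (mod 31), so λ ≡ 30.
  x = λ² - 27 - 24 = 900 - 51 ≡ 12; y = λ·(27 - 12) - 3 ≡ 13. → (12, 13)

(12, 13)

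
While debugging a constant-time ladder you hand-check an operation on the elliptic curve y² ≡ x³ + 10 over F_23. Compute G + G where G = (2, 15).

tangent at (2, 15): λ = (3·2² + 0)/(2·15) ≡ 12/7. 7⁻¹ ≡ 10 (mod 23) since 7·10 = 70 ≡ 1, so λ ≡ 12·10 ≡ 5.
  x = λ² - 2 - 2 = 25 - 4 ≡ 21; y = λ·(2 - 21) - 15 ≡ 5. → (21, 5)

(21, 5)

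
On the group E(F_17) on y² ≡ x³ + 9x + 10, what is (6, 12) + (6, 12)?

tangent at (6, 12): λ = (3·6² + 9)/(2·12) ≡ 15/7. 7⁻¹ ≡ 5 (mod 17), so λ ≡ 15·5 ≡ 7.
  x = λ² - 6 - 6 = 49 - 12 ≡ 3; y = λ·(6 - 3) - 12 ≡ 9. → (3, 9)

(3, 9)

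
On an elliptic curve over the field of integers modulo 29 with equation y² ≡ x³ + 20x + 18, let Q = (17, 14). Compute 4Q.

(19, 23)

Repeated addition: build up to 4Q.
2Q: tangent at (17, 14): λ = (3·17² + 20)/(2·14) ≡ 17/28. 28⁻¹ ≡ 28 (mod 29) since 28·28 = 784 ≡ 1, so λ ≡ 17·28 ≡ 12.
  x = λ² - 17 - 17 = 144 - 34 ≡ 23; y = λ·(17 - 23) - 14 ≡ 1. → (23, 1)
3Q: (23, 1) + (17, 14). λ = (14 - 1)/(17 - 23) ≡ 13/23 mod 29. 23⁻¹ ≡ 24 (mod 29), so λ ≡ 22.
  x = λ² - 23 - 17 = 484 - 40 ≡ 9; y = λ·(23 - 9) - 1 ≡ 17. → (9, 17)
4Q: (9, 17) + (17, 14). λ = (14 - 17)/(17 - 9) ≡ 26/8 mod 29. 8⁻¹ ≡ 11 (mod 29), so λ ≡ 25.
  x = λ² - 9 - 17 = 625 - 26 ≡ 19; y = λ·(9 - 19) - 17 ≡ 23. → (19, 23)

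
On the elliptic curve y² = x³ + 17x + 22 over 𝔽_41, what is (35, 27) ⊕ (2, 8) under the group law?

(9, 24)

(35, 27) + (2, 8). λ = (8 - 27)/(2 - 35) ≡ 22/8 mod 41. 8⁻¹ ≡ 36 (mod 41), so λ ≡ 13.
  x = λ² - 35 - 2 = 169 - 37 ≡ 9; y = λ·(35 - 9) - 27 ≡ 24. → (9, 24)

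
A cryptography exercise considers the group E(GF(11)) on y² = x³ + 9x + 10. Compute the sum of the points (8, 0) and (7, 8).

(8, 0) + (7, 8). λ = (8 - 0)/(7 - 8) ≡ 8/10 mod 11. 10⁻¹ ≡ 10 (mod 11) since 10·10 = 100 ≡ 1, so λ ≡ 3.
  x = λ² - 8 - 7 = 9 - 15 ≡ 5; y = λ·(8 - 5) - 0 ≡ 9. → (5, 9)

(5, 9)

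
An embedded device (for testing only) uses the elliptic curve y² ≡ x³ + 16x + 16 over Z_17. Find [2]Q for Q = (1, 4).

(14, 14)

tangent at (1, 4): λ = (3·1² + 16)/(2·4) ≡ 2/8. 8⁻¹ ≡ 15 (mod 17), so λ ≡ 2·15 ≡ 13.
  x = λ² - 1 - 1 = 169 - 2 ≡ 14; y = λ·(1 - 14) - 4 ≡ 14. → (14, 14)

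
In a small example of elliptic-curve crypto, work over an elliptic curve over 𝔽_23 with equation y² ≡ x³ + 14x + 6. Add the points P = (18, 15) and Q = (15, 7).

(18, 15) + (15, 7). λ = (7 - 15)/(15 - 18) ≡ 15/20 mod 23. 20⁻¹ ≡ 15 (mod 23), so λ ≡ 18.
  x = λ² - 18 - 15 = 324 - 33 ≡ 15; y = λ·(18 - 15) - 15 ≡ 16. → (15, 16)

(15, 16)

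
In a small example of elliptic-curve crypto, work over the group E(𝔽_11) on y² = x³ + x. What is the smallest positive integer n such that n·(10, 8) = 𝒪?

4

2P: tangent at (10, 8): λ = (3·10² + 1)/(2·8) ≡ 4/5. 5⁻¹ ≡ 9 (mod 11) since 5·9 = 45 ≡ 1, so λ ≡ 4·9 ≡ 3.
  x = λ² - 10 - 10 = 9 - 20 ≡ 0; y = λ·(10 - 0) - 8 ≡ 0. → (0, 0)
3P: (0, 0) + (10, 8). λ = (8 - 0)/(10 - 0) ≡ 8/10 mod 11. 10⁻¹ ≡ 10 (mod 11), so λ ≡ 3.
  x = λ² - 0 - 10 = 9 - 10 ≡ 10; y = λ·(0 - 10) - 0 ≡ 3. → (10, 3)
4P: (10, 3) + (10, 8): same x and y₁ ≡ -y₂, so the sum is 𝒪.
4P = 𝒪, so the order is 4.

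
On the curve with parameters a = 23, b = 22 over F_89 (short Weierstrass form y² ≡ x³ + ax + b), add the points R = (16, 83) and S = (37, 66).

(75, 58)

(16, 83) + (37, 66). λ = (66 - 83)/(37 - 16) ≡ 72/21 mod 89. 21⁻¹ ≡ 17 (mod 89), so λ ≡ 67.
  x = λ² - 16 - 37 = 4489 - 53 ≡ 75; y = λ·(16 - 75) - 83 ≡ 58. → (75, 58)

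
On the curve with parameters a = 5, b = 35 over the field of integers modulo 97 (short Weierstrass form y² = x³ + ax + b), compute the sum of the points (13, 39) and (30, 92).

(13, 39) + (30, 92). λ = (92 - 39)/(30 - 13) ≡ 53/17 mod 97. 17⁻¹ ≡ 40 (mod 97) since 17·40 = 680 ≡ 1, so λ ≡ 83.
  x = λ² - 13 - 30 = 6889 - 43 ≡ 56; y = λ·(13 - 56) - 39 ≡ 78. → (56, 78)

(56, 78)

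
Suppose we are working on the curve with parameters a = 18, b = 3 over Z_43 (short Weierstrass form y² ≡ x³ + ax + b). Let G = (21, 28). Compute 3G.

Repeated addition: build up to 3G.
2G: tangent at (21, 28): λ = (3·21² + 18)/(2·28) ≡ 8/13. 13⁻¹ ≡ 10 (mod 43), so λ ≡ 8·10 ≡ 37.
  x = λ² - 21 - 21 = 1369 - 42 ≡ 37; y = λ·(21 - 37) - 28 ≡ 25. → (37, 25)
3G: (37, 25) + (21, 28). λ = (28 - 25)/(21 - 37) ≡ 3/27 mod 43. 27⁻¹ ≡ 8 (mod 43) since 27·8 = 216 ≡ 1, so λ ≡ 24.
  x = λ² - 37 - 21 = 576 - 58 ≡ 2; y = λ·(37 - 2) - 25 ≡ 41. → (2, 41)

(2, 41)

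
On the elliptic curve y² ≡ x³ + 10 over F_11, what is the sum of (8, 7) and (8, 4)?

The two points share x = 8 and their y-coordinates satisfy 7 + 4 ≡ 0 (mod 11), so they are inverses. Their sum is 𝒪.

O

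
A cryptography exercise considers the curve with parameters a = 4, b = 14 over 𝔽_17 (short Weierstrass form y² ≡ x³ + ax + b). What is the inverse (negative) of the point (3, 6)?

-(3, 6) = (3, -6 mod 17) = (3, 11).

(3, 11)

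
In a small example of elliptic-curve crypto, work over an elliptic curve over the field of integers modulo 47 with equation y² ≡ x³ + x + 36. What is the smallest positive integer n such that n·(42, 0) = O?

2

2P: (42, 0) + (42, 0): same x and y₁ ≡ -y₂, so the sum is O.
2P = O, so the order is 2.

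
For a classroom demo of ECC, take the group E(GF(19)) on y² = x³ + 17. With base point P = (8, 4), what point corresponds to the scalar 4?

(17, 3)

Repeated addition: build up to 4P.
2P: tangent at (8, 4): λ = (3·8² + 0)/(2·4) ≡ 2/8. 8⁻¹ ≡ 12 (mod 19), so λ ≡ 2·12 ≡ 5.
  x = λ² - 8 - 8 = 25 - 16 ≡ 9; y = λ·(8 - 9) - 4 ≡ 10. → (9, 10)
3P: (9, 10) + (8, 4). λ = (4 - 10)/(8 - 9) ≡ 13/18 mod 19. 18⁻¹ ≡ 18 (mod 19), so λ ≡ 6.
  x = λ² - 9 - 8 = 36 - 17 ≡ 0; y = λ·(9 - 0) - 10 ≡ 6. → (0, 6)
4P: (0, 6) + (8, 4). λ = (4 - 6)/(8 - 0) ≡ 17/8 mod 19. 8⁻¹ ≡ 12 (mod 19), so λ ≡ 14.
  x = λ² - 0 - 8 = 196 - 8 ≡ 17; y = λ·(0 - 17) - 6 ≡ 3. → (17, 3)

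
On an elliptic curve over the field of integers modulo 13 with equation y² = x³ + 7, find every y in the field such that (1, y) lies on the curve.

none

x³ + 0x + 7 = 8 ≡ 8 (mod 13).
8 is a non-residue mod 13; no y exists.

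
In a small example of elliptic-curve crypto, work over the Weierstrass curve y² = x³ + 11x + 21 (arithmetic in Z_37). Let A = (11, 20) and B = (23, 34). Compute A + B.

(28, 28)

(11, 20) + (23, 34). λ = (34 - 20)/(23 - 11) ≡ 14/12 mod 37. 12⁻¹ ≡ 34 (mod 37), so λ ≡ 32.
  x = λ² - 11 - 23 = 1024 - 34 ≡ 28; y = λ·(11 - 28) - 20 ≡ 28. → (28, 28)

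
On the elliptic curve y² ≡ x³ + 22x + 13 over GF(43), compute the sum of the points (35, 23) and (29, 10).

(4, 37)

(35, 23) + (29, 10). λ = (10 - 23)/(29 - 35) ≡ 30/37 mod 43. 37⁻¹ ≡ 7 (mod 43), so λ ≡ 38.
  x = λ² - 35 - 29 = 1444 - 64 ≡ 4; y = λ·(35 - 4) - 23 ≡ 37. → (4, 37)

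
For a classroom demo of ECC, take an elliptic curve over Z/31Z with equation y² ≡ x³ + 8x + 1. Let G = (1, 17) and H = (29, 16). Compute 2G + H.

(1, 14)

First 2G:
Repeated addition: build up to 2G.
2G: tangent at (1, 17): λ = (3·1² + 8)/(2·17) ≡ 11/3. 3⁻¹ ≡ 21 (mod 31) since 3·21 = 63 ≡ 1, so λ ≡ 11·21 ≡ 14.
  x = λ² - 1 - 1 = 196 - 2 ≡ 8; y = λ·(1 - 8) - 17 ≡ 9. → (8, 9)
2G = (8, 9).
Finally 2G + H:
(8, 9) + (29, 16). λ = (16 - 9)/(29 - 8) ≡ 7/21 mod 31. 21⁻¹ ≡ 3 (mod 31) since 21·3 = 63 ≡ 1, so λ ≡ 21.
  x = λ² - 8 - 29 = 441 - 37 ≡ 1; y = λ·(8 - 1) - 9 ≡ 14. → (1, 14)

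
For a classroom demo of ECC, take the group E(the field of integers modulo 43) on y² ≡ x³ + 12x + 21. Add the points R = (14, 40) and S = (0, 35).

(39, 34)

(14, 40) + (0, 35). λ = (35 - 40)/(0 - 14) ≡ 38/29 mod 43. 29⁻¹ ≡ 3 (mod 43), so λ ≡ 28.
  x = λ² - 14 - 0 = 784 - 14 ≡ 39; y = λ·(14 - 39) - 40 ≡ 34. → (39, 34)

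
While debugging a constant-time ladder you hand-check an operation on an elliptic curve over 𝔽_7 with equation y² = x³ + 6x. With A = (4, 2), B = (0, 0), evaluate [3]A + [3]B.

(5, 6)

First 3A:
Repeated addition: build up to 3A.
2A: tangent at (4, 2): λ = (3·4² + 6)/(2·2) ≡ 5/4. 4⁻¹ ≡ 2 (mod 7) since 4·2 = 8 ≡ 1, so λ ≡ 5·2 ≡ 3.
  x = λ² - 4 - 4 = 9 - 8 ≡ 1; y = λ·(4 - 1) - 2 ≡ 0. → (1, 0)
3A: (1, 0) + (4, 2). λ = (2 - 0)/(4 - 1) ≡ 2/3 mod 7. 3⁻¹ ≡ 5 (mod 7) since 3·5 = 15 ≡ 1, so λ ≡ 3.
  x = λ² - 1 - 4 = 9 - 5 ≡ 4; y = λ·(1 - 4) - 0 ≡ 5. → (4, 5)
3A = (4, 5).
Next 3B:
Repeated addition: build up to 3B.
2B: (0, 0) + (0, 0): same x and y₁ ≡ -y₂, so the sum is O.
3B: O + (0, 0) = (0, 0) (identity).
3B = (0, 0).
Finally 3A + 3B:
(4, 5) + (0, 0). λ = (0 - 5)/(0 - 4) ≡ 2/3 mod 7. 3⁻¹ ≡ 5 (mod 7), so λ ≡ 3.
  x = λ² - 4 - 0 = 9 - 4 ≡ 5; y = λ·(4 - 5) - 5 ≡ 6. → (5, 6)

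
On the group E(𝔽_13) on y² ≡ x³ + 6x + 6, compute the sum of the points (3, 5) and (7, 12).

(3, 5) + (7, 12). λ = (12 - 5)/(7 - 3) ≡ 7/4 mod 13. 4⁻¹ ≡ 10 (mod 13) since 4·10 = 40 ≡ 1, so λ ≡ 5.
  x = λ² - 3 - 7 = 25 - 10 ≡ 2; y = λ·(3 - 2) - 5 ≡ 0. → (2, 0)

(2, 0)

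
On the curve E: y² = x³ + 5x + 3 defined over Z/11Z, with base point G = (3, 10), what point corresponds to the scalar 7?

(8, 7)

Double-and-add on 7 = (111)₂. Start with G = (3, 10) for the leading 1-bit.
double: tangent at (3, 10): λ = (3·3² + 5)/(2·10) ≡ 10/9. 9⁻¹ ≡ 5 (mod 11) since 9·5 = 45 ≡ 1, so λ ≡ 10·5 ≡ 6.
  x = λ² - 3 - 3 = 36 - 6 ≡ 8; y = λ·(3 - 8) - 10 ≡ 4. → (8, 4)
add G: (8, 4) + (3, 10). λ = (10 - 4)/(3 - 8) ≡ 6/6 mod 11. 6⁻¹ ≡ 2 (mod 11) since 6·2 = 12 ≡ 1, so λ ≡ 1.
  x = λ² - 8 - 3 = 1 - 11 ≡ 1; y = λ·(8 - 1) - 4 ≡ 3. → (1, 3)
double: tangent at (1, 3): λ = (3·1² + 5)/(2·3) ≡ 8/6. 6⁻¹ ≡ 2 (mod 11) since 6·2 = 12 ≡ 1, so λ ≡ 8·2 ≡ 5.
  x = λ² - 1 - 1 = 25 - 2 ≡ 1; y = λ·(1 - 1) - 3 ≡ 8. → (1, 8)
add G: (1, 8) + (3, 10). λ = (10 - 8)/(3 - 1) ≡ 2/2 mod 11. 2⁻¹ ≡ 6 (mod 11) since 2·6 = 12 ≡ 1, so λ ≡ 1.
  x = λ² - 1 - 3 = 1 - 4 ≡ 8; y = λ·(1 - 8) - 8 ≡ 7. → (8, 7)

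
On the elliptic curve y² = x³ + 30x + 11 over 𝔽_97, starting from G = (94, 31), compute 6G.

Double-and-add on 6 = (110)₂. Start with G = (94, 31) for the leading 1-bit.
double: tangent at (94, 31): λ = (3·94² + 30)/(2·31) ≡ 57/62. 62⁻¹ ≡ 36 (mod 97), so λ ≡ 57·36 ≡ 15.
  x = λ² - 94 - 94 = 225 - 188 ≡ 37; y = λ·(94 - 37) - 31 ≡ 48. → (37, 48)
add G: (37, 48) + (94, 31). λ = (31 - 48)/(94 - 37) ≡ 80/57 mod 97. 57⁻¹ ≡ 80 (mod 97) since 57·80 = 4560 ≡ 1, so λ ≡ 95.
  x = λ² - 37 - 94 = 9025 - 131 ≡ 67; y = λ·(37 - 67) - 48 ≡ 12. → (67, 12)
double: tangent at (67, 12): λ = (3·67² + 30)/(2·12) ≡ 14/24. 24⁻¹ ≡ 93 (mod 97) since 24·93 = 2232 ≡ 1, so λ ≡ 14·93 ≡ 41.
  x = λ² - 67 - 67 = 1681 - 134 ≡ 92; y = λ·(67 - 92) - 12 ≡ 30. → (92, 30)

(92, 30)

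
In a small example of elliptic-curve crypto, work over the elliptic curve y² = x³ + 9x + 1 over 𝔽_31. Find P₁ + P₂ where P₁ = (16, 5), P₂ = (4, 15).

(16, 26)

(16, 5) + (4, 15). λ = (15 - 5)/(4 - 16) ≡ 10/19 mod 31. 19⁻¹ ≡ 18 (mod 31), so λ ≡ 25.
  x = λ² - 16 - 4 = 625 - 20 ≡ 16; y = λ·(16 - 16) - 5 ≡ 26. → (16, 26)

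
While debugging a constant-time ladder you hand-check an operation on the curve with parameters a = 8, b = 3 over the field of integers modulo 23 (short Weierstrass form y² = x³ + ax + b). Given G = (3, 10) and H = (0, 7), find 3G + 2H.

(21, 5)

First 3G:
Repeated addition: build up to 3G.
2G: tangent at (3, 10): λ = (3·3² + 8)/(2·10) ≡ 12/20. 20⁻¹ ≡ 15 (mod 23) since 20·15 = 300 ≡ 1, so λ ≡ 12·15 ≡ 19.
  x = λ² - 3 - 3 = 361 - 6 ≡ 10; y = λ·(3 - 10) - 10 ≡ 18. → (10, 18)
3G: (10, 18) + (3, 10). λ = (10 - 18)/(3 - 10) ≡ 15/16 mod 23. 16⁻¹ ≡ 13 (mod 23), so λ ≡ 11.
  x = λ² - 10 - 3 = 121 - 13 ≡ 16; y = λ·(10 - 16) - 18 ≡ 8. → (16, 8)
3G = (16, 8).
Next 2H:
Repeated addition: build up to 2H.
2H: tangent at (0, 7): λ = (3·0² + 8)/(2·7) ≡ 8/14. 14⁻¹ ≡ 5 (mod 23), so λ ≡ 8·5 ≡ 17.
  x = λ² - 0 - 0 = 289 - 0 ≡ 13; y = λ·(0 - 13) - 7 ≡ 2. → (13, 2)
2H = (13, 2).
Finally 3G + 2H:
(16, 8) + (13, 2). λ = (2 - 8)/(13 - 16) ≡ 17/20 mod 23. 20⁻¹ ≡ 15 (mod 23) since 20·15 = 300 ≡ 1, so λ ≡ 2.
  x = λ² - 16 - 13 = 4 - 29 ≡ 21; y = λ·(16 - 21) - 8 ≡ 5. → (21, 5)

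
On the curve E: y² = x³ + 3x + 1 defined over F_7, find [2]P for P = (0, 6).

(4, 0)

tangent at (0, 6): λ = (3·0² + 3)/(2·6) ≡ 3/5. 5⁻¹ ≡ 3 (mod 7), so λ ≡ 3·3 ≡ 2.
  x = λ² - 0 - 0 = 4 - 0 ≡ 4; y = λ·(0 - 4) - 6 ≡ 0. → (4, 0)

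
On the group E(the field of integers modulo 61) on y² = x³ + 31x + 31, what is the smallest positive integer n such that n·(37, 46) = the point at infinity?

4

2P: tangent at (37, 46): λ = (3·37² + 31)/(2·46) ≡ 51/31. 31⁻¹ ≡ 2 (mod 61) since 31·2 = 62 ≡ 1, so λ ≡ 51·2 ≡ 41.
  x = λ² - 37 - 37 = 1681 - 74 ≡ 21; y = λ·(37 - 21) - 46 ≡ 0. → (21, 0)
3P: (21, 0) + (37, 46). λ = (46 - 0)/(37 - 21) ≡ 46/16 mod 61. 16⁻¹ ≡ 42 (mod 61) since 16·42 = 672 ≡ 1, so λ ≡ 41.
  x = λ² - 21 - 37 = 1681 - 58 ≡ 37; y = λ·(21 - 37) - 0 ≡ 15. → (37, 15)
4P: (37, 15) + (37, 46): same x and y₁ ≡ -y₂, so the sum is the point at infinity.
4P = the point at infinity, so the order is 4.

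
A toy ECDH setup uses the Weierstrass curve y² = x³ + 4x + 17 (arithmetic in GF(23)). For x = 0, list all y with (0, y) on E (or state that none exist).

x³ + 4x + 17 = 17 ≡ 17 (mod 23).
17 is a non-residue mod 23; no y exists.

none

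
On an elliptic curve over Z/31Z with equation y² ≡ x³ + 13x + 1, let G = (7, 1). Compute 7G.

Double-and-add on 7 = (111)₂. Start with G = (7, 1) for the leading 1-bit.
double: tangent at (7, 1): λ = (3·7² + 13)/(2·1) ≡ 5/2. 2⁻¹ ≡ 16 (mod 31) since 2·16 = 32 ≡ 1, so λ ≡ 5·16 ≡ 18.
  x = λ² - 7 - 7 = 324 - 14 ≡ 0; y = λ·(7 - 0) - 1 ≡ 1. → (0, 1)
add G: (0, 1) + (7, 1). λ = (1 - 1)/(7 - 0) ≡ 0/7 mod 31. 7⁻¹ ≡ 9 (mod 31) since 7·9 = 63 ≡ 1, so λ ≡ 0.
  x = λ² - 0 - 7 = 0 - 7 ≡ 24; y = λ·(0 - 24) - 1 ≡ 30. → (24, 30)
double: tangent at (24, 30): λ = (3·24² + 13)/(2·30) ≡ 5/29. 29⁻¹ ≡ 15 (mod 31) since 29·15 = 435 ≡ 1, so λ ≡ 5·15 ≡ 13.
  x = λ² - 24 - 24 = 169 - 48 ≡ 28; y = λ·(24 - 28) - 30 ≡ 11. → (28, 11)
add G: (28, 11) + (7, 1). λ = (1 - 11)/(7 - 28) ≡ 21/10 mod 31. 10⁻¹ ≡ 28 (mod 31) since 10·28 = 280 ≡ 1, so λ ≡ 30.
  x = λ² - 28 - 7 = 900 - 35 ≡ 28; y = λ·(28 - 28) - 11 ≡ 20. → (28, 20)

(28, 20)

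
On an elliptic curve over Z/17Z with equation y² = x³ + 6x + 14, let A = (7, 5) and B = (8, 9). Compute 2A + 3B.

First 2A:
Repeated addition: build up to 2A.
2A: tangent at (7, 5): λ = (3·7² + 6)/(2·5) ≡ 0/10. 10⁻¹ ≡ 12 (mod 17) since 10·12 = 120 ≡ 1, so λ ≡ 0·12 ≡ 0.
  x = λ² - 7 - 7 = 0 - 14 ≡ 3; y = λ·(7 - 3) - 5 ≡ 12. → (3, 12)
2A = (3, 12).
Next 3B:
Repeated addition: build up to 3B.
2B: tangent at (8, 9): λ = (3·8² + 6)/(2·9) ≡ 11/1. 1⁻¹ ≡ 1 (mod 17), so λ ≡ 11·1 ≡ 11.
  x = λ² - 8 - 8 = 121 - 16 ≡ 3; y = λ·(8 - 3) - 9 ≡ 12. → (3, 12)
3B: (3, 12) + (8, 9). λ = (9 - 12)/(8 - 3) ≡ 14/5 mod 17. 5⁻¹ ≡ 7 (mod 17), so λ ≡ 13.
  x = λ² - 3 - 8 = 169 - 11 ≡ 5; y = λ·(3 - 5) - 12 ≡ 13. → (5, 13)
3B = (5, 13).
Finally 2A + 3B:
(3, 12) + (5, 13). λ = (13 - 12)/(5 - 3) ≡ 1/2 mod 17. 2⁻¹ ≡ 9 (mod 17), so λ ≡ 9.
  x = λ² - 3 - 5 = 81 - 8 ≡ 5; y = λ·(3 - 5) - 12 ≡ 4. → (5, 4)

(5, 4)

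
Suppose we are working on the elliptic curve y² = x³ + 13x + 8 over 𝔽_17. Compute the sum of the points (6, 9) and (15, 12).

(6, 9) + (15, 12). λ = (12 - 9)/(15 - 6) ≡ 3/9 mod 17. 9⁻¹ ≡ 2 (mod 17) since 9·2 = 18 ≡ 1, so λ ≡ 6.
  x = λ² - 6 - 15 = 36 - 21 ≡ 15; y = λ·(6 - 15) - 9 ≡ 5. → (15, 5)

(15, 5)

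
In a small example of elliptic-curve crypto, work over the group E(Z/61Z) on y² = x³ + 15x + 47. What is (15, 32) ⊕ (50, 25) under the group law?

(15, 32) + (50, 25). λ = (25 - 32)/(50 - 15) ≡ 54/35 mod 61. 35⁻¹ ≡ 7 (mod 61) since 35·7 = 245 ≡ 1, so λ ≡ 12.
  x = λ² - 15 - 50 = 144 - 65 ≡ 18; y = λ·(15 - 18) - 32 ≡ 54. → (18, 54)

(18, 54)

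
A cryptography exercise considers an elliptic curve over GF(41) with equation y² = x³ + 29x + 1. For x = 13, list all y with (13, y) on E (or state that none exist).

x³ + 29x + 1 = 2575 ≡ 33 (mod 41).
Square roots of 33 mod 41: 19 and 22 (since 19² = 361 ≡ 33).

19, 22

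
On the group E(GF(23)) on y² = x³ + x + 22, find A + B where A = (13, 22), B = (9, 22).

(13, 22) + (9, 22). λ = (22 - 22)/(9 - 13) ≡ 0/19 mod 23. 19⁻¹ ≡ 17 (mod 23) since 19·17 = 323 ≡ 1, so λ ≡ 0.
  x = λ² - 13 - 9 = 0 - 22 ≡ 1; y = λ·(13 - 1) - 22 ≡ 1. → (1, 1)

(1, 1)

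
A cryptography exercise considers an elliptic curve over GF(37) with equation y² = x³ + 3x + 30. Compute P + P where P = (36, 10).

tangent at (36, 10): λ = (3·36² + 3)/(2·10) ≡ 6/20. 20⁻¹ ≡ 13 (mod 37), so λ ≡ 6·13 ≡ 4.
  x = λ² - 36 - 36 = 16 - 72 ≡ 18; y = λ·(36 - 18) - 10 ≡ 25. → (18, 25)

(18, 25)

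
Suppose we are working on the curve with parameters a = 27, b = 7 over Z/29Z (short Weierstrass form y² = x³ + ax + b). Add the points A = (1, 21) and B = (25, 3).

(1, 21) + (25, 3). λ = (3 - 21)/(25 - 1) ≡ 11/24 mod 29. 24⁻¹ ≡ 23 (mod 29), so λ ≡ 21.
  x = λ² - 1 - 25 = 441 - 26 ≡ 9; y = λ·(1 - 9) - 21 ≡ 14. → (9, 14)

(9, 14)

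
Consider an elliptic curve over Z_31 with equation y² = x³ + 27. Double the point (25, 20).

tangent at (25, 20): λ = (3·25² + 0)/(2·20) ≡ 15/9. 9⁻¹ ≡ 7 (mod 31) since 9·7 = 63 ≡ 1, so λ ≡ 15·7 ≡ 12.
  x = λ² - 25 - 25 = 144 - 50 ≡ 1; y = λ·(25 - 1) - 20 ≡ 20. → (1, 20)

(1, 20)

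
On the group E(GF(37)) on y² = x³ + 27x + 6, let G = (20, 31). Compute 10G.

(18, 21)

Double-and-add on 10 = (1010)₂. Start with G = (20, 31) for the leading 1-bit.
double: tangent at (20, 31): λ = (3·20² + 27)/(2·31) ≡ 6/25. 25⁻¹ ≡ 3 (mod 37) since 25·3 = 75 ≡ 1, so λ ≡ 6·3 ≡ 18.
  x = λ² - 20 - 20 = 324 - 40 ≡ 25; y = λ·(20 - 25) - 31 ≡ 27. → (25, 27)
double: tangent at (25, 27): λ = (3·25² + 27)/(2·27) ≡ 15/17. 17⁻¹ ≡ 24 (mod 37), so λ ≡ 15·24 ≡ 27.
  x = λ² - 25 - 25 = 729 - 50 ≡ 13; y = λ·(25 - 13) - 27 ≡ 1. → (13, 1)
add G: (13, 1) + (20, 31). λ = (31 - 1)/(20 - 13) ≡ 30/7 mod 37. 7⁻¹ ≡ 16 (mod 37) since 7·16 = 112 ≡ 1, so λ ≡ 36.
  x = λ² - 13 - 20 = 1296 - 33 ≡ 5; y = λ·(13 - 5) - 1 ≡ 28. → (5, 28)
double: tangent at (5, 28): λ = (3·5² + 27)/(2·28) ≡ 28/19. 19⁻¹ ≡ 2 (mod 37) since 19·2 = 38 ≡ 1, so λ ≡ 28·2 ≡ 19.
  x = λ² - 5 - 5 = 361 - 10 ≡ 18; y = λ·(5 - 18) - 28 ≡ 21. → (18, 21)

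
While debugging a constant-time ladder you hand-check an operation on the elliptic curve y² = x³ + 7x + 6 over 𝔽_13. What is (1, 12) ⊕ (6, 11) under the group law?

(1, 12) + (6, 11). λ = (11 - 12)/(6 - 1) ≡ 12/5 mod 13. 5⁻¹ ≡ 8 (mod 13), so λ ≡ 5.
  x = λ² - 1 - 6 = 25 - 7 ≡ 5; y = λ·(1 - 5) - 12 ≡ 7. → (5, 7)

(5, 7)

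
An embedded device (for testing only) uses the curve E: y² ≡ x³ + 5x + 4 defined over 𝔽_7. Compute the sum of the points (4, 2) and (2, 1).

(4, 2) + (2, 1). λ = (1 - 2)/(2 - 4) ≡ 6/5 mod 7. 5⁻¹ ≡ 3 (mod 7) since 5·3 = 15 ≡ 1, so λ ≡ 4.
  x = λ² - 4 - 2 = 16 - 6 ≡ 3; y = λ·(4 - 3) - 2 ≡ 2. → (3, 2)

(3, 2)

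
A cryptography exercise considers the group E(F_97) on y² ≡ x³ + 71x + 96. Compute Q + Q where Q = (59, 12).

(94, 70)

tangent at (59, 12): λ = (3·59² + 71)/(2·12) ≡ 38/24. 24⁻¹ ≡ 93 (mod 97) since 24·93 = 2232 ≡ 1, so λ ≡ 38·93 ≡ 42.
  x = λ² - 59 - 59 = 1764 - 118 ≡ 94; y = λ·(59 - 94) - 12 ≡ 70. → (94, 70)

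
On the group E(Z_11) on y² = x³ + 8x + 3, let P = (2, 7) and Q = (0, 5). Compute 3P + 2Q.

O

First 3P:
Repeated addition: build up to 3P.
2P: tangent at (2, 7): λ = (3·2² + 8)/(2·7) ≡ 9/3. 3⁻¹ ≡ 4 (mod 11) since 3·4 = 12 ≡ 1, so λ ≡ 9·4 ≡ 3.
  x = λ² - 2 - 2 = 9 - 4 ≡ 5; y = λ·(2 - 5) - 7 ≡ 6. → (5, 6)
3P: (5, 6) + (2, 7). λ = (7 - 6)/(2 - 5) ≡ 1/8 mod 11. 8⁻¹ ≡ 7 (mod 11), so λ ≡ 7.
  x = λ² - 5 - 2 = 49 - 7 ≡ 9; y = λ·(5 - 9) - 6 ≡ 10. → (9, 10)
3P = (9, 10).
Next 2Q:
Repeated addition: build up to 2Q.
2Q: tangent at (0, 5): λ = (3·0² + 8)/(2·5) ≡ 8/10. 10⁻¹ ≡ 10 (mod 11) since 10·10 = 100 ≡ 1, so λ ≡ 8·10 ≡ 3.
  x = λ² - 0 - 0 = 9 - 0 ≡ 9; y = λ·(0 - 9) - 5 ≡ 1. → (9, 1)
2Q = (9, 1).
Finally 3P + 2Q:
(9, 10) + (9, 1): same x and y₁ ≡ -y₂, so the sum is 𝒪.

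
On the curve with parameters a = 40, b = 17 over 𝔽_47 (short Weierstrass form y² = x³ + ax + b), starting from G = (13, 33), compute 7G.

Double-and-add on 7 = (111)₂. Start with G = (13, 33) for the leading 1-bit.
double: tangent at (13, 33): λ = (3·13² + 40)/(2·33) ≡ 30/19. 19⁻¹ ≡ 5 (mod 47) since 19·5 = 95 ≡ 1, so λ ≡ 30·5 ≡ 9.
  x = λ² - 13 - 13 = 81 - 26 ≡ 8; y = λ·(13 - 8) - 33 ≡ 12. → (8, 12)
add G: (8, 12) + (13, 33). λ = (33 - 12)/(13 - 8) ≡ 21/5 mod 47. 5⁻¹ ≡ 19 (mod 47), so λ ≡ 23.
  x = λ² - 8 - 13 = 529 - 21 ≡ 38; y = λ·(8 - 38) - 12 ≡ 3. → (38, 3)
double: tangent at (38, 3): λ = (3·38² + 40)/(2·3) ≡ 1/6. 6⁻¹ ≡ 8 (mod 47), so λ ≡ 1·8 ≡ 8.
  x = λ² - 38 - 38 = 64 - 76 ≡ 35; y = λ·(38 - 35) - 3 ≡ 21. → (35, 21)
add G: (35, 21) + (13, 33). λ = (33 - 21)/(13 - 35) ≡ 12/25 mod 47. 25⁻¹ ≡ 32 (mod 47) since 25·32 = 800 ≡ 1, so λ ≡ 8.
  x = λ² - 35 - 13 = 64 - 48 ≡ 16; y = λ·(35 - 16) - 21 ≡ 37. → (16, 37)

(16, 37)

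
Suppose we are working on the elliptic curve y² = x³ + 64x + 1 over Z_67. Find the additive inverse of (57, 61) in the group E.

(57, 6)

-(57, 61) = (57, -61 mod 67) = (57, 6).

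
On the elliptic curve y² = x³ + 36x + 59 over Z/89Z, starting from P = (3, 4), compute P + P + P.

(20, 18)

Repeated addition: build up to 3P.
2P: tangent at (3, 4): λ = (3·3² + 36)/(2·4) ≡ 63/8. 8⁻¹ ≡ 78 (mod 89), so λ ≡ 63·78 ≡ 19.
  x = λ² - 3 - 3 = 361 - 6 ≡ 88; y = λ·(3 - 88) - 4 ≡ 72. → (88, 72)
3P: (88, 72) + (3, 4). λ = (4 - 72)/(3 - 88) ≡ 21/4 mod 89. 4⁻¹ ≡ 67 (mod 89) since 4·67 = 268 ≡ 1, so λ ≡ 72.
  x = λ² - 88 - 3 = 5184 - 91 ≡ 20; y = λ·(88 - 20) - 72 ≡ 18. → (20, 18)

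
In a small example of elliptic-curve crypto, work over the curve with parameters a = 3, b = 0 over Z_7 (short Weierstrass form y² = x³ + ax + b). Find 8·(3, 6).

O

Write Q = (3, 6).
Repeated addition: build up to 8Q.
2Q: tangent at (3, 6): λ = (3·3² + 3)/(2·6) ≡ 2/5. 5⁻¹ ≡ 3 (mod 7) since 5·3 = 15 ≡ 1, so λ ≡ 2·3 ≡ 6.
  x = λ² - 3 - 3 = 36 - 6 ≡ 2; y = λ·(3 - 2) - 6 ≡ 0. → (2, 0)
3Q: (2, 0) + (3, 6). λ = (6 - 0)/(3 - 2) ≡ 6/1 mod 7. 1⁻¹ ≡ 1 (mod 7), so λ ≡ 6.
  x = λ² - 2 - 3 = 36 - 5 ≡ 3; y = λ·(2 - 3) - 0 ≡ 1. → (3, 1)
4Q: (3, 1) + (3, 6): same x and y₁ ≡ -y₂, so the sum is O.
5Q: O + (3, 6) = (3, 6) (identity).
6Q: tangent at (3, 6): λ = (3·3² + 3)/(2·6) ≡ 2/5. 5⁻¹ ≡ 3 (mod 7) since 5·3 = 15 ≡ 1, so λ ≡ 2·3 ≡ 6.
  x = λ² - 3 - 3 = 36 - 6 ≡ 2; y = λ·(3 - 2) - 6 ≡ 0. → (2, 0)
7Q: (2, 0) + (3, 6). λ = (6 - 0)/(3 - 2) ≡ 6/1 mod 7. 1⁻¹ ≡ 1 (mod 7), so λ ≡ 6.
  x = λ² - 2 - 3 = 36 - 5 ≡ 3; y = λ·(2 - 3) - 0 ≡ 1. → (3, 1)
8Q: (3, 1) + (3, 6): same x and y₁ ≡ -y₂, so the sum is O.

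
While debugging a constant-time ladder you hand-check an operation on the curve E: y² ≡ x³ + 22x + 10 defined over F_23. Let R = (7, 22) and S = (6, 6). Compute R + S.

(7, 22) + (6, 6). λ = (6 - 22)/(6 - 7) ≡ 7/22 mod 23. 22⁻¹ ≡ 22 (mod 23) since 22·22 = 484 ≡ 1, so λ ≡ 16.
  x = λ² - 7 - 6 = 256 - 13 ≡ 13; y = λ·(7 - 13) - 22 ≡ 20. → (13, 20)

(13, 20)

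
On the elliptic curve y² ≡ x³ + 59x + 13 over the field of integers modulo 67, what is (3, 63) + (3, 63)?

(30, 43)

tangent at (3, 63): λ = (3·3² + 59)/(2·63) ≡ 19/59. 59⁻¹ ≡ 25 (mod 67), so λ ≡ 19·25 ≡ 6.
  x = λ² - 3 - 3 = 36 - 6 ≡ 30; y = λ·(3 - 30) - 63 ≡ 43. → (30, 43)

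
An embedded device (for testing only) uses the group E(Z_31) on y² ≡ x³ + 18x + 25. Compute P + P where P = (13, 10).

(14, 18)

tangent at (13, 10): λ = (3·13² + 18)/(2·10) ≡ 29/20. 20⁻¹ ≡ 14 (mod 31), so λ ≡ 29·14 ≡ 3.
  x = λ² - 13 - 13 = 9 - 26 ≡ 14; y = λ·(13 - 14) - 10 ≡ 18. → (14, 18)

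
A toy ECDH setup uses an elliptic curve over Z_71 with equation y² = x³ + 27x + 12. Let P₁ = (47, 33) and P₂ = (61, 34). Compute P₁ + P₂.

(47, 33) + (61, 34). λ = (34 - 33)/(61 - 47) ≡ 1/14 mod 71. 14⁻¹ ≡ 66 (mod 71), so λ ≡ 66.
  x = λ² - 47 - 61 = 4356 - 108 ≡ 59; y = λ·(47 - 59) - 33 ≡ 27. → (59, 27)

(59, 27)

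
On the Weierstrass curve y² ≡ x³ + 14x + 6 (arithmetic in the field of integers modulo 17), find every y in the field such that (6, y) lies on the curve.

0

x³ + 14x + 6 = 306 ≡ 0 (mod 17).
Only y = 0 satisfies y² ≡ 0.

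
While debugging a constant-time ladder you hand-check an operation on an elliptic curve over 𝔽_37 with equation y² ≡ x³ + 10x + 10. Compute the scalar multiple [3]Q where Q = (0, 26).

(7, 33)

Repeated addition: build up to 3Q.
2Q: tangent at (0, 26): λ = (3·0² + 10)/(2·26) ≡ 10/15. 15⁻¹ ≡ 5 (mod 37), so λ ≡ 10·5 ≡ 13.
  x = λ² - 0 - 0 = 169 - 0 ≡ 21; y = λ·(0 - 21) - 26 ≡ 34. → (21, 34)
3Q: (21, 34) + (0, 26). λ = (26 - 34)/(0 - 21) ≡ 29/16 mod 37. 16⁻¹ ≡ 7 (mod 37), so λ ≡ 18.
  x = λ² - 21 - 0 = 324 - 21 ≡ 7; y = λ·(21 - 7) - 34 ≡ 33. → (7, 33)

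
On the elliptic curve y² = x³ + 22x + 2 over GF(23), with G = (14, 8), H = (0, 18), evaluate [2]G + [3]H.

First 2G:
Repeated addition: build up to 2G.
2G: tangent at (14, 8): λ = (3·14² + 22)/(2·8) ≡ 12/16. 16⁻¹ ≡ 13 (mod 23) since 16·13 = 208 ≡ 1, so λ ≡ 12·13 ≡ 18.
  x = λ² - 14 - 14 = 324 - 28 ≡ 20; y = λ·(14 - 20) - 8 ≡ 22. → (20, 22)
2G = (20, 22).
Next 3H:
Repeated addition: build up to 3H.
2H: tangent at (0, 18): λ = (3·0² + 22)/(2·18) ≡ 22/13. 13⁻¹ ≡ 16 (mod 23) since 13·16 = 208 ≡ 1, so λ ≡ 22·16 ≡ 7.
  x = λ² - 0 - 0 = 49 - 0 ≡ 3; y = λ·(0 - 3) - 18 ≡ 7. → (3, 7)
3H: (3, 7) + (0, 18). λ = (18 - 7)/(0 - 3) ≡ 11/20 mod 23. 20⁻¹ ≡ 15 (mod 23) since 20·15 = 300 ≡ 1, so λ ≡ 4.
  x = λ² - 3 - 0 = 16 - 3 ≡ 13; y = λ·(3 - 13) - 7 ≡ 22. → (13, 22)
3H = (13, 22).
Finally 2G + 3H:
(20, 22) + (13, 22). λ = (22 - 22)/(13 - 20) ≡ 0/16 mod 23. 16⁻¹ ≡ 13 (mod 23) since 16·13 = 208 ≡ 1, so λ ≡ 0.
  x = λ² - 20 - 13 = 0 - 33 ≡ 13; y = λ·(20 - 13) - 22 ≡ 1. → (13, 1)

(13, 1)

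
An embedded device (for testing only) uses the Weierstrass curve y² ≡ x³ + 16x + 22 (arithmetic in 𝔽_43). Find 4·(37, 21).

(37, 21)

Write P = (37, 21).
Repeated addition: build up to 4P.
2P: tangent at (37, 21): λ = (3·37² + 16)/(2·21) ≡ 38/42. 42⁻¹ ≡ 42 (mod 43), so λ ≡ 38·42 ≡ 5.
  x = λ² - 37 - 37 = 25 - 74 ≡ 37; y = λ·(37 - 37) - 21 ≡ 22. → (37, 22)
3P: (37, 22) + (37, 21): same x and y₁ ≡ -y₂, so the sum is ∞.
4P: ∞ + (37, 21) = (37, 21) (identity).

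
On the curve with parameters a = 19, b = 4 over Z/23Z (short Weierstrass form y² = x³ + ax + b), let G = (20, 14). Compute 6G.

(4, 12)

Repeated addition: build up to 6G.
2G: tangent at (20, 14): λ = (3·20² + 19)/(2·14) ≡ 0/5. 5⁻¹ ≡ 14 (mod 23), so λ ≡ 0·14 ≡ 0.
  x = λ² - 20 - 20 = 0 - 40 ≡ 6; y = λ·(20 - 6) - 14 ≡ 9. → (6, 9)
3G: (6, 9) + (20, 14). λ = (14 - 9)/(20 - 6) ≡ 5/14 mod 23. 14⁻¹ ≡ 5 (mod 23) since 14·5 = 70 ≡ 1, so λ ≡ 2.
  x = λ² - 6 - 20 = 4 - 26 ≡ 1; y = λ·(6 - 1) - 9 ≡ 1. → (1, 1)
4G: (1, 1) + (20, 14). λ = (14 - 1)/(20 - 1) ≡ 13/19 mod 23. 19⁻¹ ≡ 17 (mod 23), so λ ≡ 14.
  x = λ² - 1 - 20 = 196 - 21 ≡ 14; y = λ·(1 - 14) - 1 ≡ 1. → (14, 1)
5G: (14, 1) + (20, 14). λ = (14 - 1)/(20 - 14) ≡ 13/6 mod 23. 6⁻¹ ≡ 4 (mod 23), so λ ≡ 6.
  x = λ² - 14 - 20 = 36 - 34 ≡ 2; y = λ·(14 - 2) - 1 ≡ 2. → (2, 2)
6G: (2, 2) + (20, 14). λ = (14 - 2)/(20 - 2) ≡ 12/18 mod 23. 18⁻¹ ≡ 9 (mod 23) since 18·9 = 162 ≡ 1, so λ ≡ 16.
  x = λ² - 2 - 20 = 256 - 22 ≡ 4; y = λ·(2 - 4) - 2 ≡ 12. → (4, 12)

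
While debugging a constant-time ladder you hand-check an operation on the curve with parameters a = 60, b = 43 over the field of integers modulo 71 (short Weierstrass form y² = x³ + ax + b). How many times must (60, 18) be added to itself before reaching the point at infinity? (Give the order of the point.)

9

2P: tangent at (60, 18): λ = (3·60² + 60)/(2·18) ≡ 68/36. 36⁻¹ ≡ 2 (mod 71), so λ ≡ 68·2 ≡ 65.
  x = λ² - 60 - 60 = 4225 - 120 ≡ 58; y = λ·(60 - 58) - 18 ≡ 41. → (58, 41)
3P: (58, 41) + (60, 18). λ = (18 - 41)/(60 - 58) ≡ 48/2 mod 71. 2⁻¹ ≡ 36 (mod 71), so λ ≡ 24.
  x = λ² - 58 - 60 = 576 - 118 ≡ 32; y = λ·(58 - 32) - 41 ≡ 15. → (32, 15)
4P: (32, 15) + (60, 18). λ = (18 - 15)/(60 - 32) ≡ 3/28 mod 71. 28⁻¹ ≡ 33 (mod 71) since 28·33 = 924 ≡ 1, so λ ≡ 28.
  x = λ² - 32 - 60 = 784 - 92 ≡ 53; y = λ·(32 - 53) - 15 ≡ 36. → (53, 36)
5P: (53, 36) + (60, 18). λ = (18 - 36)/(60 - 53) ≡ 53/7 mod 71. 7⁻¹ ≡ 61 (mod 71), so λ ≡ 38.
  x = λ² - 53 - 60 = 1444 - 113 ≡ 53; y = λ·(53 - 53) - 36 ≡ 35. → (53, 35)
6P: (53, 35) + (60, 18). λ = (18 - 35)/(60 - 53) ≡ 54/7 mod 71. 7⁻¹ ≡ 61 (mod 71) since 7·61 = 427 ≡ 1, so λ ≡ 28.
  x = λ² - 53 - 60 = 784 - 113 ≡ 32; y = λ·(53 - 32) - 35 ≡ 56. → (32, 56)
7P: (32, 56) + (60, 18). λ = (18 - 56)/(60 - 32) ≡ 33/28 mod 71. 28⁻¹ ≡ 33 (mod 71), so λ ≡ 24.
  x = λ² - 32 - 60 = 576 - 92 ≡ 58; y = λ·(32 - 58) - 56 ≡ 30. → (58, 30)
8P: (58, 30) + (60, 18). λ = (18 - 30)/(60 - 58) ≡ 59/2 mod 71. 2⁻¹ ≡ 36 (mod 71) since 2·36 = 72 ≡ 1, so λ ≡ 65.
  x = λ² - 58 - 60 = 4225 - 118 ≡ 60; y = λ·(58 - 60) - 30 ≡ 53. → (60, 53)
9P: (60, 53) + (60, 18): same x and y₁ ≡ -y₂, so the sum is the point at infinity.
9P = the point at infinity, so the order is 9.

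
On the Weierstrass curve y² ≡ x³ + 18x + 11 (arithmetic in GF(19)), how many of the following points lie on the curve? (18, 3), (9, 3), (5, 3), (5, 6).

2

(18, 3): 3² ≡ 9, rhs ≡ 11 → off.
(9, 3): 3² ≡ 9, rhs ≡ 9 → on.
(5, 3): 3² ≡ 9, rhs ≡ 17 → off.
(5, 6): 6² ≡ 17, rhs ≡ 17 → on.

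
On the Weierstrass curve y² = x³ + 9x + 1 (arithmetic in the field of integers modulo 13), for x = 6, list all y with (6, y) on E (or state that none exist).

none

x³ + 9x + 1 = 271 ≡ 11 (mod 13).
11 is a non-residue mod 13; no y exists.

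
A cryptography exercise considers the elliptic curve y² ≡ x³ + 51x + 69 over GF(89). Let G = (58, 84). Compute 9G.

(17, 8)

Double-and-add on 9 = (1001)₂. Start with G = (58, 84) for the leading 1-bit.
double: tangent at (58, 84): λ = (3·58² + 51)/(2·84) ≡ 86/79. 79⁻¹ ≡ 80 (mod 89), so λ ≡ 86·80 ≡ 27.
  x = λ² - 58 - 58 = 729 - 116 ≡ 79; y = λ·(58 - 79) - 84 ≡ 61. → (79, 61)
double: tangent at (79, 61): λ = (3·79² + 51)/(2·61) ≡ 84/33. 33⁻¹ ≡ 27 (mod 89), so λ ≡ 84·27 ≡ 43.
  x = λ² - 79 - 79 = 1849 - 158 ≡ 0; y = λ·(79 - 0) - 61 ≡ 43. → (0, 43)
double: tangent at (0, 43): λ = (3·0² + 51)/(2·43) ≡ 51/86. 86⁻¹ ≡ 59 (mod 89), so λ ≡ 51·59 ≡ 72.
  x = λ² - 0 - 0 = 5184 - 0 ≡ 22; y = λ·(0 - 22) - 43 ≡ 64. → (22, 64)
add G: (22, 64) + (58, 84). λ = (84 - 64)/(58 - 22) ≡ 20/36 mod 89. 36⁻¹ ≡ 47 (mod 89), so λ ≡ 50.
  x = λ² - 22 - 58 = 2500 - 80 ≡ 17; y = λ·(22 - 17) - 64 ≡ 8. → (17, 8)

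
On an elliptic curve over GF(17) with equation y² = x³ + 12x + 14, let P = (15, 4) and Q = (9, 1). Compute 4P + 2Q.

First 4P:
Double-and-add on 4 = (100)₂. Start with P = (15, 4) for the leading 1-bit.
double: tangent at (15, 4): λ = (3·15² + 12)/(2·4) ≡ 7/8. 8⁻¹ ≡ 15 (mod 17) since 8·15 = 120 ≡ 1, so λ ≡ 7·15 ≡ 3.
  x = λ² - 15 - 15 = 9 - 30 ≡ 13; y = λ·(15 - 13) - 4 ≡ 2. → (13, 2)
double: tangent at (13, 2): λ = (3·13² + 12)/(2·2) ≡ 9/4. 4⁻¹ ≡ 13 (mod 17), so λ ≡ 9·13 ≡ 15.
  x = λ² - 13 - 13 = 225 - 26 ≡ 12; y = λ·(13 - 12) - 2 ≡ 13. → (12, 13)
4P = (12, 13).
Next 2Q:
Repeated addition: build up to 2Q.
2Q: tangent at (9, 1): λ = (3·9² + 12)/(2·1) ≡ 0/2. 2⁻¹ ≡ 9 (mod 17) since 2·9 = 18 ≡ 1, so λ ≡ 0·9 ≡ 0.
  x = λ² - 9 - 9 = 0 - 18 ≡ 16; y = λ·(9 - 16) - 1 ≡ 16. → (16, 16)
2Q = (16, 16).
Finally 4P + 2Q:
(12, 13) + (16, 16). λ = (16 - 13)/(16 - 12) ≡ 3/4 mod 17. 4⁻¹ ≡ 13 (mod 17) since 4·13 = 52 ≡ 1, so λ ≡ 5.
  x = λ² - 12 - 16 = 25 - 28 ≡ 14; y = λ·(12 - 14) - 13 ≡ 11. → (14, 11)

(14, 11)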